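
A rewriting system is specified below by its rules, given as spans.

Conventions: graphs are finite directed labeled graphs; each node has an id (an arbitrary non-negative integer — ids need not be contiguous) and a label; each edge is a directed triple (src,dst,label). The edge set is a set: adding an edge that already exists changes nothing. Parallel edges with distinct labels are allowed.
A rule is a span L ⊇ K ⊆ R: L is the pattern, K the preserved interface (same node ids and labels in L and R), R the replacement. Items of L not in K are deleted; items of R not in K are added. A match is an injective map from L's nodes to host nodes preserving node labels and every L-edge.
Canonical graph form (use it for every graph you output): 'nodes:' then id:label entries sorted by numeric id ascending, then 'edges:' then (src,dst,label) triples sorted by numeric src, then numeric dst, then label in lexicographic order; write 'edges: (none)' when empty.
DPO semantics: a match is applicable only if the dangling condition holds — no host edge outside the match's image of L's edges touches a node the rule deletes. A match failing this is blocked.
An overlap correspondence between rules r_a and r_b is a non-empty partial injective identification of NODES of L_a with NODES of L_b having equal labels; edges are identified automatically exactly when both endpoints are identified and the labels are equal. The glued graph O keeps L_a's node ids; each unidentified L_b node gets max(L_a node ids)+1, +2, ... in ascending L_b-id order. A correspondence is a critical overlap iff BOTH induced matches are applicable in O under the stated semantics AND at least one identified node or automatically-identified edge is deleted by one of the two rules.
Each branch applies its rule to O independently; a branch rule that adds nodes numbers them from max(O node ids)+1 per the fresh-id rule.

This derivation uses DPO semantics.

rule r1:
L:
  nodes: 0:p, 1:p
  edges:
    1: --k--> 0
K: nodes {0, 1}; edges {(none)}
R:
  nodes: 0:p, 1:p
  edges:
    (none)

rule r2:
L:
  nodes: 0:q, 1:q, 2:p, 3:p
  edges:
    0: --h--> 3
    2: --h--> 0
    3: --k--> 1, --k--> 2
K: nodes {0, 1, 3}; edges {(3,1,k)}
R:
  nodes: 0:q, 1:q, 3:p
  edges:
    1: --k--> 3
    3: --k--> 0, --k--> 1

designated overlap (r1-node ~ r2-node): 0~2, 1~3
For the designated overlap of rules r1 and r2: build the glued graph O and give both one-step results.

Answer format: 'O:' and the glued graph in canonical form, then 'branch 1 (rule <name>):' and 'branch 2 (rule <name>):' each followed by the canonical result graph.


O:
nodes: 0:p, 1:p, 2:q, 3:q
edges: (0,2,h); (1,0,k); (1,3,k); (2,1,h)
branch 1 (rule r1):
nodes: 0:p, 1:p, 2:q, 3:q
edges: (0,2,h); (1,3,k); (2,1,h)
branch 2 (rule r2):
nodes: 1:p, 2:q, 3:q
edges: (1,2,k); (1,3,k); (3,1,k)


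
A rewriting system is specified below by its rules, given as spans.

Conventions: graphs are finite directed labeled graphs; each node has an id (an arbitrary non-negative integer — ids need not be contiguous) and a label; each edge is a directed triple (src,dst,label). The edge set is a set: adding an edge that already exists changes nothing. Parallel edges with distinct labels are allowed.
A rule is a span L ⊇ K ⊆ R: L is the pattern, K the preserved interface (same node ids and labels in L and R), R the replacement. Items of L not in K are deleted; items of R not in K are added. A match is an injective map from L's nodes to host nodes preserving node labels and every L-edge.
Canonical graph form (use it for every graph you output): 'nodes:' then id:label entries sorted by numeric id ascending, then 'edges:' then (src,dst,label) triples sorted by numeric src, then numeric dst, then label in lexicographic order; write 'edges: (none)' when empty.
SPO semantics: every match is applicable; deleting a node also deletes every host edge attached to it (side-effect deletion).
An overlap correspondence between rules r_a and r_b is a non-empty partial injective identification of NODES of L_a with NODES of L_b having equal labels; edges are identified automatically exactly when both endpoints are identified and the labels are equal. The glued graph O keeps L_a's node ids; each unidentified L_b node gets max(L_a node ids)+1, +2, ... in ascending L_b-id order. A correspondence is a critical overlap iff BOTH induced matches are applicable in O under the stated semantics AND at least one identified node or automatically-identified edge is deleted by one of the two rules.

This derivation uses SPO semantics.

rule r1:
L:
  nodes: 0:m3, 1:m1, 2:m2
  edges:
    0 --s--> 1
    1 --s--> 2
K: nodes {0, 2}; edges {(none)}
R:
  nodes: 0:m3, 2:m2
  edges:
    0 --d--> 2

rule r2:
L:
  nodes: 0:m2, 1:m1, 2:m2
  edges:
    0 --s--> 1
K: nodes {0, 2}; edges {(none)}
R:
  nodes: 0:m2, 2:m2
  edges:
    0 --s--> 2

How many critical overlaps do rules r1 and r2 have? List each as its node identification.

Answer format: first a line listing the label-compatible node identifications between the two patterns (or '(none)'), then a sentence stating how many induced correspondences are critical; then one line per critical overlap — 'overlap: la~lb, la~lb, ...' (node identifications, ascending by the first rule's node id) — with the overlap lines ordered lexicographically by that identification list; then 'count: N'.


label-compatible node identifications between L(r1) and L(r2): 1~1, 2~0, 2~2
3 of the induced correspondences are critical overlaps of r1 and r2.
overlap: 1~1
overlap: 1~1, 2~0
overlap: 1~1, 2~2
count: 3


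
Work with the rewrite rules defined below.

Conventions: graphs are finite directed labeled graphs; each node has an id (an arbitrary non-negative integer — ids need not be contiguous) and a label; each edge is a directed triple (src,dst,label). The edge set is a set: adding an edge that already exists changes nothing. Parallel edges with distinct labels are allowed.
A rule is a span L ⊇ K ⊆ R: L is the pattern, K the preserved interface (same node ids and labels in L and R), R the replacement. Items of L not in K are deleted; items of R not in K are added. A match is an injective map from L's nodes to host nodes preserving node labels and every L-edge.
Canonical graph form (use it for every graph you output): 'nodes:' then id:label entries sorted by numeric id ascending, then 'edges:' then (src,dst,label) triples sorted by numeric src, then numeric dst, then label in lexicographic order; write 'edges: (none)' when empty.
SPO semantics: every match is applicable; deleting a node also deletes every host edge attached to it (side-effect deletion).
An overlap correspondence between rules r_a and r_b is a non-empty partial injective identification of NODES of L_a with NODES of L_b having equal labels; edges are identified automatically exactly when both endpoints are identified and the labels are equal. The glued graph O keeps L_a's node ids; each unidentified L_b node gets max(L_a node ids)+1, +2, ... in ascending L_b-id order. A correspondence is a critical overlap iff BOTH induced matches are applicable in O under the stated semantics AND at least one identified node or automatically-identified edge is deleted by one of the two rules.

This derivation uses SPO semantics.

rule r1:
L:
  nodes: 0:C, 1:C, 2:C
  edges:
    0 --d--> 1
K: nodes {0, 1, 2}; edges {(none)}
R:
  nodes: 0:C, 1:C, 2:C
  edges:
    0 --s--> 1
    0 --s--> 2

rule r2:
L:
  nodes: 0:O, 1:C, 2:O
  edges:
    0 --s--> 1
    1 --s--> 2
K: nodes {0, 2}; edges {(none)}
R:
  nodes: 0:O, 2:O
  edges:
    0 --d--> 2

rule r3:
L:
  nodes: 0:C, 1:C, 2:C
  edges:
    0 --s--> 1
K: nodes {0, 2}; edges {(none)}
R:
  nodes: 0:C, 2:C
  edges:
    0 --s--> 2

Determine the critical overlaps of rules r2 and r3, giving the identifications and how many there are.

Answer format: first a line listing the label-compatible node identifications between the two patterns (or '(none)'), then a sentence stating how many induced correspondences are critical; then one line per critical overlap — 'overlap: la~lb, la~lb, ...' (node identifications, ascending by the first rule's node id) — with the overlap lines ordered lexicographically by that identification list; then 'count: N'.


label-compatible node identifications between L(r2) and L(r3): 1~0, 1~1, 1~2
3 of the induced correspondences are critical overlaps of r2 and r3.
overlap: 1~0
overlap: 1~1
overlap: 1~2
count: 3


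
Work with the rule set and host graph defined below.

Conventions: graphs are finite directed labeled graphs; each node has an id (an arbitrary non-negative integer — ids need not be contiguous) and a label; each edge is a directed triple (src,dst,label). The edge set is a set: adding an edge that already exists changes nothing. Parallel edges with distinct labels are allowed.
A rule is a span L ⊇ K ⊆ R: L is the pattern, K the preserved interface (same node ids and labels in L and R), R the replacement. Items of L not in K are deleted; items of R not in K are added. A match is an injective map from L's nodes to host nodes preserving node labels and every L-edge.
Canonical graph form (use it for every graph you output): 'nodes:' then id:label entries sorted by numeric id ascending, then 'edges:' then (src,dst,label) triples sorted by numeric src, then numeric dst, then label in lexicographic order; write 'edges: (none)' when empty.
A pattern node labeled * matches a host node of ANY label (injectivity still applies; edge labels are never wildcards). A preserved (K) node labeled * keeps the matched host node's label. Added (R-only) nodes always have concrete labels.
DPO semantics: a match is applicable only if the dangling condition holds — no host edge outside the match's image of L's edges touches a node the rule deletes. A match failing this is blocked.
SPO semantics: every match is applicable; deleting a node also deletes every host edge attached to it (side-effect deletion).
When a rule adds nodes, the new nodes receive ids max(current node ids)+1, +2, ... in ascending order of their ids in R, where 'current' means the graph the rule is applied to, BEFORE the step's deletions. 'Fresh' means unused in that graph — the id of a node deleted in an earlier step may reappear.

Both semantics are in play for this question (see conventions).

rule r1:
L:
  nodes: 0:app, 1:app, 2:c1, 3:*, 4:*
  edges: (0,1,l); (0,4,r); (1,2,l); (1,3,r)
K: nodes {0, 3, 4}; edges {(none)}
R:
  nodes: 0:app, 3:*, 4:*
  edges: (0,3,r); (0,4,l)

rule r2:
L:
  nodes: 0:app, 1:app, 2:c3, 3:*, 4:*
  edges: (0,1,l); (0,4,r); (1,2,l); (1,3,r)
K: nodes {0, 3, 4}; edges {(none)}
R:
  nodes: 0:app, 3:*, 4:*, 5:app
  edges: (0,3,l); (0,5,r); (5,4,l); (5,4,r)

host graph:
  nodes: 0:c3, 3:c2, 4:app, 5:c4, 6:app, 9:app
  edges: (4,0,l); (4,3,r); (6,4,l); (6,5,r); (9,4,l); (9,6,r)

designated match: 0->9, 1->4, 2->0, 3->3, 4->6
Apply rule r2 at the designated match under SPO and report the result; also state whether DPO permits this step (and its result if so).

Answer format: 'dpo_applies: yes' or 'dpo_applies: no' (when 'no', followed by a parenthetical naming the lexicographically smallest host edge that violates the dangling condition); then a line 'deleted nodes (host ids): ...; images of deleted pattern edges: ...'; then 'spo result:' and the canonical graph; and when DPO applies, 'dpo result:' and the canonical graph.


dpo_applies: no
(the rule deletes node 4, which keeps host edge (6,4,l) outside the match image — the dangling condition fails, DPO blocks; SPO proceeds and side-deletes such edges)
deleted nodes (host ids): 0, 4; images of deleted pattern edges: (4,0,l); (4,3,r); (9,4,l); (9,6,r)
spo result:
nodes: 3:c2, 5:c4, 6:app, 9:app, 10:app
edges: (6,5,r); (9,3,l); (9,10,r); (10,6,l); (10,6,r)


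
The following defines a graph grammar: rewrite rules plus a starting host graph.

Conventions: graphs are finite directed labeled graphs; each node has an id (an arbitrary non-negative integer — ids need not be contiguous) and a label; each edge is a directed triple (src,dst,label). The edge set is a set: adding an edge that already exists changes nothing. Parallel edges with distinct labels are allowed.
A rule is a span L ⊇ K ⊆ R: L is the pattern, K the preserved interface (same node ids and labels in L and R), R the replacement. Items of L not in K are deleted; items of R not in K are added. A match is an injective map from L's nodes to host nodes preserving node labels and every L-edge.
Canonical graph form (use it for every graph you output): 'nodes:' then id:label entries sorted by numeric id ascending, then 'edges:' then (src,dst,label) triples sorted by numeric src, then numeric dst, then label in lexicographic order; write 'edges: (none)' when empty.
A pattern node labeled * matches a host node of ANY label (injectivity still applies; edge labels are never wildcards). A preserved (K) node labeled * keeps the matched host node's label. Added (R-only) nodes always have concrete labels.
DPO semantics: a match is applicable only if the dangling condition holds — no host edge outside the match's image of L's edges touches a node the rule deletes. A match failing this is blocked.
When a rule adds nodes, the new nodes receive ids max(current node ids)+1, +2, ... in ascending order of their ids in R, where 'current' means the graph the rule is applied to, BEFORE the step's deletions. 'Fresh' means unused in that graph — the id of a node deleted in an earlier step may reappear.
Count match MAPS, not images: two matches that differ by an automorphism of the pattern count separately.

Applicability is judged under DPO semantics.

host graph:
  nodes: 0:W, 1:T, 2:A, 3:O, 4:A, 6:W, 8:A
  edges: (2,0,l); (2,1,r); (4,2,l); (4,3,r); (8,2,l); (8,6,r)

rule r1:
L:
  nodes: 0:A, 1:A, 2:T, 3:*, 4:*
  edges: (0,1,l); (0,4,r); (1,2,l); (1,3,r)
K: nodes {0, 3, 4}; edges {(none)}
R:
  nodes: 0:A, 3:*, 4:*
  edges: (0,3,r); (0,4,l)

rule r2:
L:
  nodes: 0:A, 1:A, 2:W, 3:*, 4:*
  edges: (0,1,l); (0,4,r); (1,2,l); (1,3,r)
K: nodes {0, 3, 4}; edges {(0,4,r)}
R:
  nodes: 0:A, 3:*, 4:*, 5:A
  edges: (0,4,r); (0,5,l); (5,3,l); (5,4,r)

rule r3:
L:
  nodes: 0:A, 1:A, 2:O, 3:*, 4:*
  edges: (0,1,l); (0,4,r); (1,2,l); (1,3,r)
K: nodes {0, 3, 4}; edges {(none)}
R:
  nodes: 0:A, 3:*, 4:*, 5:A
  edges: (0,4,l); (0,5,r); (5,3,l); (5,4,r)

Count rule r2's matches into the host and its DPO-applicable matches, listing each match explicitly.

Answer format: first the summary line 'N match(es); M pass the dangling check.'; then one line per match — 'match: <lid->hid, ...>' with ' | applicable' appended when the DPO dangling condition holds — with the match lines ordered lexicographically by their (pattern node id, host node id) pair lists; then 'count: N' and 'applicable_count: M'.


2 match(es); 0 pass the dangling check.
match: 0->4, 1->2, 2->0, 3->1, 4->3
match: 0->8, 1->2, 2->0, 3->1, 4->6
count: 2
applicable_count: 0


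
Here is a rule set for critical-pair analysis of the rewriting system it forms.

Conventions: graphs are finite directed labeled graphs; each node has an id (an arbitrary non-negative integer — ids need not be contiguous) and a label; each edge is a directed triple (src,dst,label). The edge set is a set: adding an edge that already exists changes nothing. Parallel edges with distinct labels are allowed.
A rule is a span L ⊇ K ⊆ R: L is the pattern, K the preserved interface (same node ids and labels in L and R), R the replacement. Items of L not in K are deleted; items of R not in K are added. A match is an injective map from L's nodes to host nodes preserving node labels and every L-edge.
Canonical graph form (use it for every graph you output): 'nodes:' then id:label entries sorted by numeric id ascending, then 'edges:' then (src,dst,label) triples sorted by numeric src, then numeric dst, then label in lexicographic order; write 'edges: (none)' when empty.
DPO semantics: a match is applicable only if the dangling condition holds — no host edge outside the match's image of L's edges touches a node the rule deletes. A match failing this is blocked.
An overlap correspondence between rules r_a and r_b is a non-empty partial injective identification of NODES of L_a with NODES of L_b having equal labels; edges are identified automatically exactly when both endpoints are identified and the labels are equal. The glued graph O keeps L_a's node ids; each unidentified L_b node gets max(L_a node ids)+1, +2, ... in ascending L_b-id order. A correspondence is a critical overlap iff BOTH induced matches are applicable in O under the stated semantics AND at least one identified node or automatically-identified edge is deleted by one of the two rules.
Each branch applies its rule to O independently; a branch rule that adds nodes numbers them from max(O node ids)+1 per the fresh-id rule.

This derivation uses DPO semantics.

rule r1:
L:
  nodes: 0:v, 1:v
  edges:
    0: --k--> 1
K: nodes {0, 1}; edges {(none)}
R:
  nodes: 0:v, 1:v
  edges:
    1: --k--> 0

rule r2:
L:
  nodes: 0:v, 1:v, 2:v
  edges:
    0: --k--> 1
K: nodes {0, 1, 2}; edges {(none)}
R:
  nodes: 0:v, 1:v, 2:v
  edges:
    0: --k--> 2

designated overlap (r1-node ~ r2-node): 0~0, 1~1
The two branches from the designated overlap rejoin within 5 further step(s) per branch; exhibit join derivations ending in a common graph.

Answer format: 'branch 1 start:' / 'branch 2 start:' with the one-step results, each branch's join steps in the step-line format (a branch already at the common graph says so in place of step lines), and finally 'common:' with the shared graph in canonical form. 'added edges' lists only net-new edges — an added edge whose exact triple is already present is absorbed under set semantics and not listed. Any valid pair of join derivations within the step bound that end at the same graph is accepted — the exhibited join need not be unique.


branch 1 start:
nodes: 0:v, 1:v, 2:v
edges: (1,0,k)
branch 2 start:
nodes: 0:v, 1:v, 2:v
edges: (0,2,k)
branch 1 step 1: rule r1; match: 0->1, 1->0; deleted nodes (none); deleted edges (1,0,k); added nodes (none); added edges (0,1,k); result: nodes: 0:v, 1:v, 2:v edges: (0,1,k)
branch 2 step 1: rule r2; match: 0->0, 1->2, 2->1; deleted nodes (none); deleted edges (0,2,k); added nodes (none); added edges (0,1,k); result: nodes: 0:v, 1:v, 2:v edges: (0,1,k)
common:
nodes: 0:v, 1:v, 2:v
edges: (0,1,k)


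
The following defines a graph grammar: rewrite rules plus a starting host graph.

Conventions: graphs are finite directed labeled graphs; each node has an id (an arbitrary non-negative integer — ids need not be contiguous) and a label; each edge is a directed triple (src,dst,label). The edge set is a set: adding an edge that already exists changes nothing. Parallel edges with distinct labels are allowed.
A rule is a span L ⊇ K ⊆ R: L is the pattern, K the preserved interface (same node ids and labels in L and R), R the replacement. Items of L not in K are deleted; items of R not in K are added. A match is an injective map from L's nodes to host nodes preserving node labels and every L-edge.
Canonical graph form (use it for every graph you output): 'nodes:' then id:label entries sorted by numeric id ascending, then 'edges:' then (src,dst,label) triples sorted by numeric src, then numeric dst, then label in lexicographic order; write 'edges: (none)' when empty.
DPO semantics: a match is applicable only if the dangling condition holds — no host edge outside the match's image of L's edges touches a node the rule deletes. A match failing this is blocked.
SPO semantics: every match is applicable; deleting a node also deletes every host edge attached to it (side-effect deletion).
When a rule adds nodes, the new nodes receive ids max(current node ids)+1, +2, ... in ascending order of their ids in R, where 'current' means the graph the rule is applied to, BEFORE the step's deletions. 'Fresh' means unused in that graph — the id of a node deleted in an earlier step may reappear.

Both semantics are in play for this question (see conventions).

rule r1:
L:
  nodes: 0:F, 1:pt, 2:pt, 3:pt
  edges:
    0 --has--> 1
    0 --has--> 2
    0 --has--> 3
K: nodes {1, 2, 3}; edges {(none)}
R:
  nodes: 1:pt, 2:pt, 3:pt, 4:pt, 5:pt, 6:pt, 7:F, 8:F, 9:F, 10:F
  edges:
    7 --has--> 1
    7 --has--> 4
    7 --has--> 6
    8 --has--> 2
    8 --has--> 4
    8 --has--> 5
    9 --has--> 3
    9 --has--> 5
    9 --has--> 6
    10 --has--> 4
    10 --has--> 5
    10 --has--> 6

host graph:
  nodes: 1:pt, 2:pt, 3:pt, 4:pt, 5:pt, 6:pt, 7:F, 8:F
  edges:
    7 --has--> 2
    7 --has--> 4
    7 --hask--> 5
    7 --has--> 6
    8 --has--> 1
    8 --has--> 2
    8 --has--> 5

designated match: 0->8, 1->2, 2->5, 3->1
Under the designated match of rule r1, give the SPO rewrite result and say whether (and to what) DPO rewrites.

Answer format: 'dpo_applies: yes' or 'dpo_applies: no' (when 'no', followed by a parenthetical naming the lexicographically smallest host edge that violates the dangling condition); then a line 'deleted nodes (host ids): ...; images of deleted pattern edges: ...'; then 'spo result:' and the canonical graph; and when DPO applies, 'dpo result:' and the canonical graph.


dpo_applies: yes
deleted nodes (host ids): 8; images of deleted pattern edges: (8,1,has); (8,2,has); (8,5,has)
spo result:
nodes: 1:pt, 2:pt, 3:pt, 4:pt, 5:pt, 6:pt, 7:F, 9:pt, 10:pt, 11:pt, 12:F, 13:F, 14:F, 15:F
edges: (7,2,has); (7,4,has); (7,5,hask); (7,6,has); (12,2,has); (12,9,has); (12,11,has); (13,5,has); (13,9,has); (13,10,has); (14,1,has); (14,10,has); (14,11,has); (15,9,has); (15,10,has); (15,11,has)
dpo result:
nodes: 1:pt, 2:pt, 3:pt, 4:pt, 5:pt, 6:pt, 7:F, 9:pt, 10:pt, 11:pt, 12:F, 13:F, 14:F, 15:F
edges: (7,2,has); (7,4,has); (7,5,hask); (7,6,has); (12,2,has); (12,9,has); (12,11,has); (13,5,has); (13,9,has); (13,10,has); (14,1,has); (14,10,has); (14,11,has); (15,9,has); (15,10,has); (15,11,has)


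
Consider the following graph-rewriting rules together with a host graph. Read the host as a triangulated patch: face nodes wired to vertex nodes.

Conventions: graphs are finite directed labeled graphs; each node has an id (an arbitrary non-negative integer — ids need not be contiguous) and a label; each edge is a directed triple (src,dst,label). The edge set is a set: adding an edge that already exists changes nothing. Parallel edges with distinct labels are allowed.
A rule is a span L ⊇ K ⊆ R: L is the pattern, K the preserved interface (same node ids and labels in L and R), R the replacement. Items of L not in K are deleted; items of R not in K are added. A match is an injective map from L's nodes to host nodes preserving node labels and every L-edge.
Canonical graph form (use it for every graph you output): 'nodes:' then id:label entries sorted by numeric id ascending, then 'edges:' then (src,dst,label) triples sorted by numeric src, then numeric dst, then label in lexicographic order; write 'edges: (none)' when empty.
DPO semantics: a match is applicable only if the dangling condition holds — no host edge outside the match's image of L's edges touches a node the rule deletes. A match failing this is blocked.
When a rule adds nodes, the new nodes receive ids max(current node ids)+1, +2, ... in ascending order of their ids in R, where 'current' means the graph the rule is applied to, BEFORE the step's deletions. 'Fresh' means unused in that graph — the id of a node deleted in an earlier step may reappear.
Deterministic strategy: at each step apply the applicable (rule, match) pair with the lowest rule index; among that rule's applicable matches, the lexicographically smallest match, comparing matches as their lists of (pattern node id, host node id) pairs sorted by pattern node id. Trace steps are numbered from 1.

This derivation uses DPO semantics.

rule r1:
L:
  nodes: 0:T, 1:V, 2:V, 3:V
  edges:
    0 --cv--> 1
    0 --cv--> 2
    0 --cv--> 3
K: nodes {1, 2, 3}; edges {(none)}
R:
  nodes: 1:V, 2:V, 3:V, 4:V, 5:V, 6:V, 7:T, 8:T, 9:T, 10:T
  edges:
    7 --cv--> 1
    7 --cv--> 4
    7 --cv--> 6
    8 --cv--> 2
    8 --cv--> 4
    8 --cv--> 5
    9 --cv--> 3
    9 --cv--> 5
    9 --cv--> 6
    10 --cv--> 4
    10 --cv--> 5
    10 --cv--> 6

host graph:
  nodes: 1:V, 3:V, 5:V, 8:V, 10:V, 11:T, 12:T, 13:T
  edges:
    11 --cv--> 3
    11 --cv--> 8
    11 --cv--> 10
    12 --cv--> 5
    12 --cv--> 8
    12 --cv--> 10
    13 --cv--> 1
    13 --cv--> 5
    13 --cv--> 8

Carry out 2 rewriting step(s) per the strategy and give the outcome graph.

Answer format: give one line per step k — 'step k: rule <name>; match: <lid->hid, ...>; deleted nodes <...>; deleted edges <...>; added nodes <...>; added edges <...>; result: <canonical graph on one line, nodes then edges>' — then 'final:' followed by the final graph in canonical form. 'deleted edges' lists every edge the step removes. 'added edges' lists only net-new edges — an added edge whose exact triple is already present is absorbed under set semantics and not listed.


step 1: rule r1; match: 0->11, 1->3, 2->8, 3->10; deleted nodes 11; deleted edges (11,3,cv); (11,8,cv); (11,10,cv); added nodes 14, 15, 16, 17, 18, 19, 20; added edges (17,3,cv); (17,14,cv); (17,16,cv); (18,8,cv); (18,14,cv); (18,15,cv); (19,10,cv); (19,15,cv); (19,16,cv); (20,14,cv); (20,15,cv); (20,16,cv); result: nodes: 1:V, 3:V, 5:V, 8:V, 10:V, 12:T, 13:T, 14:V, 15:V, 16:V, 17:T, 18:T, 19:T, 20:T edges: (12,5,cv); (12,8,cv); (12,10,cv); (13,1,cv); (13,5,cv); (13,8,cv); (17,3,cv); (17,14,cv); (17,16,cv); (18,8,cv); (18,14,cv); (18,15,cv); (19,10,cv); (19,15,cv); (19,16,cv); (20,14,cv); (20,15,cv); (20,16,cv)
step 2: rule r1; match: 0->12, 1->5, 2->8, 3->10; deleted nodes 12; deleted edges (12,5,cv); (12,8,cv); (12,10,cv); added nodes 21, 22, 23, 24, 25, 26, 27; added edges (24,5,cv); (24,21,cv); (24,23,cv); (25,8,cv); (25,21,cv); (25,22,cv); (26,10,cv); (26,22,cv); (26,23,cv); (27,21,cv); (27,22,cv); (27,23,cv); result: nodes: 1:V, 3:V, 5:V, 8:V, 10:V, 13:T, 14:V, 15:V, 16:V, 17:T, 18:T, 19:T, 20:T, 21:V, 22:V, 23:V, 24:T, 25:T, 26:T, 27:T edges: (13,1,cv); (13,5,cv); (13,8,cv); (17,3,cv); (17,14,cv); (17,16,cv); (18,8,cv); (18,14,cv); (18,15,cv); (19,10,cv); (19,15,cv); (19,16,cv); (20,14,cv); (20,15,cv); (20,16,cv); (24,5,cv); (24,21,cv); (24,23,cv); (25,8,cv); (25,21,cv); (25,22,cv); (26,10,cv); (26,22,cv); (26,23,cv); (27,21,cv); (27,22,cv); (27,23,cv)
final:
nodes: 1:V, 3:V, 5:V, 8:V, 10:V, 13:T, 14:V, 15:V, 16:V, 17:T, 18:T, 19:T, 20:T, 21:V, 22:V, 23:V, 24:T, 25:T, 26:T, 27:T
edges: (13,1,cv); (13,5,cv); (13,8,cv); (17,3,cv); (17,14,cv); (17,16,cv); (18,8,cv); (18,14,cv); (18,15,cv); (19,10,cv); (19,15,cv); (19,16,cv); (20,14,cv); (20,15,cv); (20,16,cv); (24,5,cv); (24,21,cv); (24,23,cv); (25,8,cv); (25,21,cv); (25,22,cv); (26,10,cv); (26,22,cv); (26,23,cv); (27,21,cv); (27,22,cv); (27,23,cv)


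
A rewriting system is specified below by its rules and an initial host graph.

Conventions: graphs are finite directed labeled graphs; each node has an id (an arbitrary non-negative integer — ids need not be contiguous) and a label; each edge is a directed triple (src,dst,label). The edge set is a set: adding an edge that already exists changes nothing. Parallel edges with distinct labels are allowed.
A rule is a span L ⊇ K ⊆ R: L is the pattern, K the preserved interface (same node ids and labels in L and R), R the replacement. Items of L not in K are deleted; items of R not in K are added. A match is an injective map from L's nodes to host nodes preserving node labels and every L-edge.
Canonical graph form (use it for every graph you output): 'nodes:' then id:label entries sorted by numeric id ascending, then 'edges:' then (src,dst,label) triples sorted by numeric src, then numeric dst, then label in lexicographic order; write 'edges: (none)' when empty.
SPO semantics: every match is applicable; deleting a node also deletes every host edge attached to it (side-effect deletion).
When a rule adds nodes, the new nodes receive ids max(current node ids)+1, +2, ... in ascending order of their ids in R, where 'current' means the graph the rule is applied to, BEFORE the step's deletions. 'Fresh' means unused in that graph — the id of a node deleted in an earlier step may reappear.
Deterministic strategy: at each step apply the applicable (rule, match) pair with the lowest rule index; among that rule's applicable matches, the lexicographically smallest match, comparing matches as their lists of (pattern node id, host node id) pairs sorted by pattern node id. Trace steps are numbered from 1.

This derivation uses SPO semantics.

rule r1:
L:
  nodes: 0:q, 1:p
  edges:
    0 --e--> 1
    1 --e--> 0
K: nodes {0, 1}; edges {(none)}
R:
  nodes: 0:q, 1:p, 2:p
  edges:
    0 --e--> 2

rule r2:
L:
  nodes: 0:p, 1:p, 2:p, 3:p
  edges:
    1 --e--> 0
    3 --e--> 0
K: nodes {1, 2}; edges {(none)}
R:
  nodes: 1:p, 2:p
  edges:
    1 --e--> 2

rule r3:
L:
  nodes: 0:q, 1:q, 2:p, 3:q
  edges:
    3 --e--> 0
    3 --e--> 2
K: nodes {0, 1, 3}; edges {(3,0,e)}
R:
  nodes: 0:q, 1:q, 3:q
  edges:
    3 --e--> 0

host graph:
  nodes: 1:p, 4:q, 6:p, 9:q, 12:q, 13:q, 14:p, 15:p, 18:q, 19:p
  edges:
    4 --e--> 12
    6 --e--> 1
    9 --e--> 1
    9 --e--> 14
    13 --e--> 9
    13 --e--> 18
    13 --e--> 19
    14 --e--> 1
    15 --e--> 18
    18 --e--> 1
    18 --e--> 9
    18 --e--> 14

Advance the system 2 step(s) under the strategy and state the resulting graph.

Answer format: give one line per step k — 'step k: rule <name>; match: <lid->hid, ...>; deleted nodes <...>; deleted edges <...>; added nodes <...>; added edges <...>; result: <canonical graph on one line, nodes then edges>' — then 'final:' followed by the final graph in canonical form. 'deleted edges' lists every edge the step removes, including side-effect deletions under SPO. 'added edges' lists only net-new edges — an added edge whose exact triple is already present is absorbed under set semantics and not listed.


step 1: rule r2; match: 0->1, 1->6, 2->15, 3->14; deleted nodes 1, 14; deleted edges (6,1,e); (9,1,e); (9,14,e); (14,1,e); (18,1,e); (18,14,e); added nodes (none); added edges (6,15,e); result: nodes: 4:q, 6:p, 9:q, 12:q, 13:q, 15:p, 18:q, 19:p edges: (4,12,e); (6,15,e); (13,9,e); (13,18,e); (13,19,e); (15,18,e); (18,9,e)
step 2: rule r3; match: 0->9, 1->4, 2->19, 3->13; deleted nodes 19; deleted edges (13,19,e); added nodes (none); added edges (none); result: nodes: 4:q, 6:p, 9:q, 12:q, 13:q, 15:p, 18:q edges: (4,12,e); (6,15,e); (13,9,e); (13,18,e); (15,18,e); (18,9,e)
final:
nodes: 4:q, 6:p, 9:q, 12:q, 13:q, 15:p, 18:q
edges: (4,12,e); (6,15,e); (13,9,e); (13,18,e); (15,18,e); (18,9,e)


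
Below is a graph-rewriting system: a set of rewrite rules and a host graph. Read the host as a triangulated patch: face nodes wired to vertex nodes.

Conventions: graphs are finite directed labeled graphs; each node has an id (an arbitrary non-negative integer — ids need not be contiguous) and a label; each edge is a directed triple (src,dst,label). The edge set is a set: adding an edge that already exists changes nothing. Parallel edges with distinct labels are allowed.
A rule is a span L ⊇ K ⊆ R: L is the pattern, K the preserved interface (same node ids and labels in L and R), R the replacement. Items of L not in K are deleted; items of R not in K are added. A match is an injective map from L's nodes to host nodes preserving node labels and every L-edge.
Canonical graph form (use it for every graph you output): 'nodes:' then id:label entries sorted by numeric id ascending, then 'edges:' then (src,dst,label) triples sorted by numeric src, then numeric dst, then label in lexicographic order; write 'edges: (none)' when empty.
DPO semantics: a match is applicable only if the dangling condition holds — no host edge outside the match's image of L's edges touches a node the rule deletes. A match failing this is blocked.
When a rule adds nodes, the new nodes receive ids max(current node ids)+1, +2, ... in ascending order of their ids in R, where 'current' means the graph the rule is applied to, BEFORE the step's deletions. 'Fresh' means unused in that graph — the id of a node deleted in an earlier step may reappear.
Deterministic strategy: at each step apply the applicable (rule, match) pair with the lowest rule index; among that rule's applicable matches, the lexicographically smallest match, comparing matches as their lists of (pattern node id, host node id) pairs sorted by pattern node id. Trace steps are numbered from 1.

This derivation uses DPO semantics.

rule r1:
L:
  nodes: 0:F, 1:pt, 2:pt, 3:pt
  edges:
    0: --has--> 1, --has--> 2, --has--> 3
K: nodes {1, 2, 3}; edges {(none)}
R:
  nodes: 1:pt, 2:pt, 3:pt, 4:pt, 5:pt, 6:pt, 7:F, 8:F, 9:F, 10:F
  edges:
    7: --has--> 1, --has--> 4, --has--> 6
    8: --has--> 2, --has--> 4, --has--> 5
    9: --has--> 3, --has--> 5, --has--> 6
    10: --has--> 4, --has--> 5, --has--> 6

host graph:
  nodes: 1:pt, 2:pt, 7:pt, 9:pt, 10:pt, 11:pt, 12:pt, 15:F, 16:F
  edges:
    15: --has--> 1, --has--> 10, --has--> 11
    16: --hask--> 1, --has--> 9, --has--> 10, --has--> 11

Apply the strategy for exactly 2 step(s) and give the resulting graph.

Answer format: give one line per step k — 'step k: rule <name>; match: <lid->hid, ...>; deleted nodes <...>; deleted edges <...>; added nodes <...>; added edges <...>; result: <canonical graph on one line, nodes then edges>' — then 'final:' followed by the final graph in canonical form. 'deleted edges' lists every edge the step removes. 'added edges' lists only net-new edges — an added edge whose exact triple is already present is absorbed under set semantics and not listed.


step 1: rule r1; match: 0->15, 1->1, 2->10, 3->11; deleted nodes 15; deleted edges (15,1,has); (15,10,has); (15,11,has); added nodes 17, 18, 19, 20, 21, 22, 23; added edges (20,1,has); (20,17,has); (20,19,has); (21,10,has); (21,17,has); (21,18,has); (22,11,has); (22,18,has); (22,19,has); (23,17,has); (23,18,has); (23,19,has); result: nodes: 1:pt, 2:pt, 7:pt, 9:pt, 10:pt, 11:pt, 12:pt, 16:F, 17:pt, 18:pt, 19:pt, 20:F, 21:F, 22:F, 23:F edges: (16,1,hask); (16,9,has); (16,10,has); (16,11,has); (20,1,has); (20,17,has); (20,19,has); (21,10,has); (21,17,has); (21,18,has); (22,11,has); (22,18,has); (22,19,has); (23,17,has); (23,18,has); (23,19,has)
step 2: rule r1; match: 0->20, 1->1, 2->17, 3->19; deleted nodes 20; deleted edges (20,1,has); (20,17,has); (20,19,has); added nodes 24, 25, 26, 27, 28, 29, 30; added edges (27,1,has); (27,24,has); (27,26,has); (28,17,has); (28,24,has); (28,25,has); (29,19,has); (29,25,has); (29,26,has); (30,24,has); (30,25,has); (30,26,has); result: nodes: 1:pt, 2:pt, 7:pt, 9:pt, 10:pt, 11:pt, 12:pt, 16:F, 17:pt, 18:pt, 19:pt, 21:F, 22:F, 23:F, 24:pt, 25:pt, 26:pt, 27:F, 28:F, 29:F, 30:F edges: (16,1,hask); (16,9,has); (16,10,has); (16,11,has); (21,10,has); (21,17,has); (21,18,has); (22,11,has); (22,18,has); (22,19,has); (23,17,has); (23,18,has); (23,19,has); (27,1,has); (27,24,has); (27,26,has); (28,17,has); (28,24,has); (28,25,has); (29,19,has); (29,25,has); (29,26,has); (30,24,has); (30,25,has); (30,26,has)
final:
nodes: 1:pt, 2:pt, 7:pt, 9:pt, 10:pt, 11:pt, 12:pt, 16:F, 17:pt, 18:pt, 19:pt, 21:F, 22:F, 23:F, 24:pt, 25:pt, 26:pt, 27:F, 28:F, 29:F, 30:F
edges: (16,1,hask); (16,9,has); (16,10,has); (16,11,has); (21,10,has); (21,17,has); (21,18,has); (22,11,has); (22,18,has); (22,19,has); (23,17,has); (23,18,has); (23,19,has); (27,1,has); (27,24,has); (27,26,has); (28,17,has); (28,24,has); (28,25,has); (29,19,has); (29,25,has); (29,26,has); (30,24,has); (30,25,has); (30,26,has)


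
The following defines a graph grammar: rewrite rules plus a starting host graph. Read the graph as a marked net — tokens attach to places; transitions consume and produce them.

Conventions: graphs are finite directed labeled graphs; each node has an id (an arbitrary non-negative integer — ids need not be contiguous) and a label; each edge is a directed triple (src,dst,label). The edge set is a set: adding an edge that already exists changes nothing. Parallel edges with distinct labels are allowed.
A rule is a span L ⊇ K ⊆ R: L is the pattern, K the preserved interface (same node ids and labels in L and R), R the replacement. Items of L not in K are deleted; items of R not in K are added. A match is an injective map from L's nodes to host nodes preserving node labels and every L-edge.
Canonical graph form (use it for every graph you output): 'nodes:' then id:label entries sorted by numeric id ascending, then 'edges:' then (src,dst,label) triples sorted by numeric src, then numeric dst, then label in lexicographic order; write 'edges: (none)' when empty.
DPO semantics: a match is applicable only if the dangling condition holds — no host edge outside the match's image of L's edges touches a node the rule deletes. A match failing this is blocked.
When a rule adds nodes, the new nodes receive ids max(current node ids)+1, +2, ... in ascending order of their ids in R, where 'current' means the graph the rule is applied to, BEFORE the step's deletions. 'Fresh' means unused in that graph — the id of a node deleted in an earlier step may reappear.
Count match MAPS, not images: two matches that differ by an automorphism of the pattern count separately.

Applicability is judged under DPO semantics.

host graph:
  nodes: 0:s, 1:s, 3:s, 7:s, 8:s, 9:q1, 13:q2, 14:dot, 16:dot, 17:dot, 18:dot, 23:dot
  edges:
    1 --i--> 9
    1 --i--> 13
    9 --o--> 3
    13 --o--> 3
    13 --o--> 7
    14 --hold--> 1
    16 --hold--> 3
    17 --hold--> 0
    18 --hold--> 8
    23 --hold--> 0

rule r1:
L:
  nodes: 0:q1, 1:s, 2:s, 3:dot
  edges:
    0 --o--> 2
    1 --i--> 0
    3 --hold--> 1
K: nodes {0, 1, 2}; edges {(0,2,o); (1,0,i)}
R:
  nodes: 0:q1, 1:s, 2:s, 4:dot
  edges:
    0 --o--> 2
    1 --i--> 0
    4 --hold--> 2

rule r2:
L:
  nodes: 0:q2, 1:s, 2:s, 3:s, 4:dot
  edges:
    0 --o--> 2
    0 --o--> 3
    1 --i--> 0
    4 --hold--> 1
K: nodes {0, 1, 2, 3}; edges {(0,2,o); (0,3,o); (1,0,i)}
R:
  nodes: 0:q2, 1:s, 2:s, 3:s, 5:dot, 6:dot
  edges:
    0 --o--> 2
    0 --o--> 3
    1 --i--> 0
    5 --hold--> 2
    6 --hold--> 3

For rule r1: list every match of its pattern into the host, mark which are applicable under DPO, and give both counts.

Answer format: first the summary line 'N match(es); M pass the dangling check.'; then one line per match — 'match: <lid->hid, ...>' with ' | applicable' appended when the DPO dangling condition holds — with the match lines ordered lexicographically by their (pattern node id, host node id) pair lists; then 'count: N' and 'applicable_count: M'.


1 match(es); 1 pass the dangling check.
match: 0->9, 1->1, 2->3, 3->14 | applicable
count: 1
applicable_count: 1


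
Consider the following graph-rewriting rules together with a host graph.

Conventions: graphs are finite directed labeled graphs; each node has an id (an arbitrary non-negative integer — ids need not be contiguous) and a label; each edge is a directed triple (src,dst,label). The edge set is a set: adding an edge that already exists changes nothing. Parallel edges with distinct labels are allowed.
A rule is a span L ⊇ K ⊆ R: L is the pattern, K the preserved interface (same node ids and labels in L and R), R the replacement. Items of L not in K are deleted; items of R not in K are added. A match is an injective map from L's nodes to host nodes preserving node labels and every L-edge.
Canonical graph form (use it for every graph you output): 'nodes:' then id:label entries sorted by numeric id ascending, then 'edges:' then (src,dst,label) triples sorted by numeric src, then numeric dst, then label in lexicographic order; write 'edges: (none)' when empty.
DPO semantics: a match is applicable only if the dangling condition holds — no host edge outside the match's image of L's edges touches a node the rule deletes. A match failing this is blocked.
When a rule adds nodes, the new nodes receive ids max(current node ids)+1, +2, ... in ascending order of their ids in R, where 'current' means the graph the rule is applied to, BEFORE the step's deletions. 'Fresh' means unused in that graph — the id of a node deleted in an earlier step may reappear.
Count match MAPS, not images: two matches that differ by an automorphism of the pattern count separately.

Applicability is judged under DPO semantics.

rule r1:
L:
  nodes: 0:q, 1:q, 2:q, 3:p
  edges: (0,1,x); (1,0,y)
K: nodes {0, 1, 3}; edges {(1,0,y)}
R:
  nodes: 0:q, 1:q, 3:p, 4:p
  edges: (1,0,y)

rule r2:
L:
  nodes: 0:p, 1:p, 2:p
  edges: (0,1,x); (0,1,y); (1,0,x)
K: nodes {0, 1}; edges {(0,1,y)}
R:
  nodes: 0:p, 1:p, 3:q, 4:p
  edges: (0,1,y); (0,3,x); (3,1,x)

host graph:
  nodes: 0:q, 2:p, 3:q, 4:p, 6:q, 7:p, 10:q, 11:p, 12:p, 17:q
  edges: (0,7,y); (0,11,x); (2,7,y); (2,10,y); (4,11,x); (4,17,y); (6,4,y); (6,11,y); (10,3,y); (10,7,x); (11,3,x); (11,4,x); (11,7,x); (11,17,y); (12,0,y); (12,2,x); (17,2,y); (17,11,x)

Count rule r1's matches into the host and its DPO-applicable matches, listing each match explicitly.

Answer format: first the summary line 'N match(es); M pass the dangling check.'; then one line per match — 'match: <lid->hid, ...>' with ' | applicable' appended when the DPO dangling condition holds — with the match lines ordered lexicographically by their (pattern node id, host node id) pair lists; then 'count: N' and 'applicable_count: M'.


0 match(es); 0 pass the dangling check.
count: 0
applicable_count: 0
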